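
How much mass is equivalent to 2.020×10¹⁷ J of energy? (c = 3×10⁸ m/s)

From E = mc², we get m = E/c²
c² = (3×10⁸)² = 9×10¹⁶ m²/s²
m = 2.020×10¹⁷ / 9×10¹⁶ = 2.244 kg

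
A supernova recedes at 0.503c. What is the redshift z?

β = 0.503
(1+β)/(1-β) = 1.503/0.497 = 3.024
√(3.024) = 1.739
z = 1.739 - 1 = 0.7390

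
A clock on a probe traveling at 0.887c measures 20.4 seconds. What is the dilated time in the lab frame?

Proper time Δt₀ = 20.4 seconds
γ = 1/√(1 - 0.887²) = 2.1656
Δt = γΔt₀ = 2.1656 × 20.4 = 44.18 seconds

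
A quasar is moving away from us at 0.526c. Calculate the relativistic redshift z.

β = 0.526
(1+β)/(1-β) = 1.526/0.474 = 3.2194
√(3.2194) = 1.7943
z = 1.7943 - 1 = 0.7943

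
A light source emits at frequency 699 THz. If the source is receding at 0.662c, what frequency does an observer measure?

β = v/c = 0.662
(1-β)/(1+β) = 0.338/1.662 = 0.2034
Doppler factor = √(0.2034) = 0.4510
f_obs = 699 × 0.4510 = 315.2 THz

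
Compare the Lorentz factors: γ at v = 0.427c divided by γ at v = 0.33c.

γ₁ = 1/√(1 - 0.427²) = 1.106
γ₂ = 1/√(1 - 0.33²) = 1.059
γ₁/γ₂ = 1.106/1.059 = 1.044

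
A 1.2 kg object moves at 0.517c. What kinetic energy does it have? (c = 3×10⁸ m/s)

γ = 1/√(1 - 0.517²) = 1.1682
γ - 1 = 0.1682
KE = (γ-1)mc² = 0.1682 × 1.2 × (3×10⁸)² = 1.817×10¹⁶ J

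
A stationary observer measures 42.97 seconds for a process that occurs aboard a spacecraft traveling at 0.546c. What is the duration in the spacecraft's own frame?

Dilated time Δt = 42.97 seconds
γ = 1/√(1 - 0.546²) = 1.1936
Δt₀ = Δt/γ = 42.97/1.1936 = 36.00 seconds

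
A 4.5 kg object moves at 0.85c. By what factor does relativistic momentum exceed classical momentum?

p_rel = γmv, p_class = mv
Ratio = γ = 1/√(1 - 0.85²) = 1.898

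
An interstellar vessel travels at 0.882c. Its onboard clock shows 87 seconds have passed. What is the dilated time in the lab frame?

Proper time Δt₀ = 87 seconds
γ = 1/√(1 - 0.882²) = 2.122
Δt = γΔt₀ = 2.122 × 87 = 184.6 seconds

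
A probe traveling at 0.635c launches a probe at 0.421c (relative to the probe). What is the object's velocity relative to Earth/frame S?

u = (u' + v)/(1 + u'v/c²)
Numerator: 0.421 + 0.635 = 1.056
Denominator: 1 + 0.267335 = 1.267335
u = 1.056/1.267335 = 0.8332c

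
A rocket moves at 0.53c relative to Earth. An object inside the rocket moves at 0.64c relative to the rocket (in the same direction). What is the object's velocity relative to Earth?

u = (u' + v)/(1 + u'v/c²)
Numerator: 0.64 + 0.53 = 1.17
Denominator: 1 + 0.3392 = 1.3392
u = 1.17/1.3392 = 0.8737c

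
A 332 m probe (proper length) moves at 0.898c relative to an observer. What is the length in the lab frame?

Proper length L₀ = 332 m
γ = 1/√(1 - 0.898²) = 2.273
L = L₀/γ = 332/2.273 = 146.1 m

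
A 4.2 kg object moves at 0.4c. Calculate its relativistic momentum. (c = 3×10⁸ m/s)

γ = 1/√(1 - 0.4²) = 1.091
v = 0.4 × 3×10⁸ = 1.200×10⁸ m/s
p = γmv = 1.091 × 4.2 × 1.200×10⁸ = 5.499×10⁸ kg·m/s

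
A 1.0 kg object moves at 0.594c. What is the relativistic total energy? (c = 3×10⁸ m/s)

γ = 1/√(1 - 0.594²) = 1.243
mc² = 1.0 × (3×10⁸)² = 9.000×10¹⁶ J
E = γmc² = 1.243 × 9.000×10¹⁶ = 1.119×10¹⁷ J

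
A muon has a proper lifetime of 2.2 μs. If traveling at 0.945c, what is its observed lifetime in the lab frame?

Proper lifetime τ₀ = 2.2 μs
γ = 1/√(1 - 0.945²) = 3.0574
τ = γτ₀ = 3.0574 × 2.2 μs = 6.726 μs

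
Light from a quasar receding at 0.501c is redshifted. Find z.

β = 0.501
(1+β)/(1-β) = 1.501/0.499 = 3.008
√(3.008) = 1.7344
z = 1.7344 - 1 = 0.7344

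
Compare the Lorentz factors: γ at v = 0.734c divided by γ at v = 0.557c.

γ₁ = 1/√(1 - 0.734²) = 1.472
γ₂ = 1/√(1 - 0.557²) = 1.204
γ₁/γ₂ = 1.472/1.204 = 1.223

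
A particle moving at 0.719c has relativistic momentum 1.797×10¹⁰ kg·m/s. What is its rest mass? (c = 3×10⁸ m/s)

γ = 1/√(1 - 0.719²) = 1.4388
v = 0.719 × 3×10⁸ = 2.157×10⁸ m/s
m = p/(γv) = 1.797×10¹⁰/(1.4388 × 2.157×10⁸) = 57.90 kg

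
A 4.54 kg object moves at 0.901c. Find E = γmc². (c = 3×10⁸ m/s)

γ = 1/√(1 - 0.901²) = 2.3051
mc² = 4.54 × (3×10⁸)² = 4.086×10¹⁷ J
E = γmc² = 2.3051 × 4.086×10¹⁷ = 9.419×10¹⁷ J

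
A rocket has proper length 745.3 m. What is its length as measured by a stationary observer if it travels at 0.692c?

Proper length L₀ = 745.3 m
γ = 1/√(1 - 0.692²) = 1.3852
L = L₀/γ = 745.3/1.3852 = 538.0 m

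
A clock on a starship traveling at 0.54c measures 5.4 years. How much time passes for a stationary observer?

Proper time Δt₀ = 5.4 years
γ = 1/√(1 - 0.54²) = 1.1881
Δt = γΔt₀ = 1.1881 × 5.4 = 6.416 years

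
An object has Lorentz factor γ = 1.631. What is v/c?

From γ = 1/√(1 - v²/c²):
1/γ² = 1/1.631² = 0.3759
v²/c² = 1 - 0.3759 = 0.6241
v/c = √(0.6241) = 0.7900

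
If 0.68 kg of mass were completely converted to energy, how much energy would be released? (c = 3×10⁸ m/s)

Using E = mc²:
c² = (3×10⁸)² = 9×10¹⁶ m²/s²
E = 0.68 × 9×10¹⁶ = 6.120×10¹⁶ J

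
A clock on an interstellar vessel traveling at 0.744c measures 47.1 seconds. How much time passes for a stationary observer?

Proper time Δt₀ = 47.1 seconds
γ = 1/√(1 - 0.744²) = 1.4966
Δt = γΔt₀ = 1.4966 × 47.1 = 70.49 seconds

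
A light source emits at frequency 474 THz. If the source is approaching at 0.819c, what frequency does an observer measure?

β = v/c = 0.819
(1+β)/(1-β) = 1.819/0.181 = 10.05
Doppler factor = √(10.05) = 3.170
f_obs = 474 × 3.170 = 1503 THz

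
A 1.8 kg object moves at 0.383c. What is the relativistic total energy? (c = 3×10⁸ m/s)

γ = 1/√(1 - 0.383²) = 1.083
mc² = 1.8 × (3×10⁸)² = 1.620×10¹⁷ J
E = γmc² = 1.083 × 1.620×10¹⁷ = 1.754×10¹⁷ J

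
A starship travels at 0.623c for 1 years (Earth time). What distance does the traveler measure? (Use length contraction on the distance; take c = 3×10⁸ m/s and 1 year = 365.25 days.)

Earth distance: d = v × t = 0.623c × 1 yr = 5.8981×10¹⁵ m
γ = 1.2784
d' = d/γ = 5.8981×10¹⁵/1.2784 = 4.614×10¹⁵ m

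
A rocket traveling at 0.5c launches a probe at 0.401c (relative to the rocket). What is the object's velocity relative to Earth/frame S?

u = (u' + v)/(1 + u'v/c²)
Numerator: 0.401 + 0.5 = 0.901
Denominator: 1 + 0.2005 = 1.2005
u = 0.901/1.2005 = 0.7505c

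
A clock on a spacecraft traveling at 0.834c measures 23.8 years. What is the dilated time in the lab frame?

Proper time Δt₀ = 23.8 years
γ = 1/√(1 - 0.834²) = 1.812
Δt = γΔt₀ = 1.812 × 23.8 = 43.13 years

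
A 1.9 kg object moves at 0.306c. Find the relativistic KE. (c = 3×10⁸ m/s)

γ = 1/√(1 - 0.306²) = 1.050385
γ - 1 = 0.050385
KE = (γ-1)mc² = 0.050385 × 1.9 × (3×10⁸)² = 8.616×10¹⁵ J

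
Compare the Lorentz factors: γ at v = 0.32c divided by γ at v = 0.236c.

γ₁ = 1/√(1 - 0.32²) = 1.056
γ₂ = 1/√(1 - 0.236²) = 1.029
γ₁/γ₂ = 1.056/1.029 = 1.026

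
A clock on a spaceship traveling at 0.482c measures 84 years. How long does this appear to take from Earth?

Proper time Δt₀ = 84 years
γ = 1/√(1 - 0.482²) = 1.1413
Δt = γΔt₀ = 1.1413 × 84 = 95.87 years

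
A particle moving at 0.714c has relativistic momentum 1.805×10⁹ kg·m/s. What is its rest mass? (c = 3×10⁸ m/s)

γ = 1/√(1 - 0.714²) = 1.4283
v = 0.714 × 3×10⁸ = 2.142×10⁸ m/s
m = p/(γv) = 1.805×10⁹/(1.4283 × 2.142×10⁸) = 5.900 kg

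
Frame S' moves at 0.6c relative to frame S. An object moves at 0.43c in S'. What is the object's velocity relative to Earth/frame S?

u = (u' + v)/(1 + u'v/c²)
Numerator: 0.43 + 0.6 = 1.03
Denominator: 1 + 0.258 = 1.258
u = 1.03/1.258 = 0.8188c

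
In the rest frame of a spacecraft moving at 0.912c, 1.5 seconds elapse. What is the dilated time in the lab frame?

Proper time Δt₀ = 1.5 seconds
γ = 1/√(1 - 0.912²) = 2.438
Δt = γΔt₀ = 2.438 × 1.5 = 3.657 seconds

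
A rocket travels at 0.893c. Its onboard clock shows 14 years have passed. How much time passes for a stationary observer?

Proper time Δt₀ = 14 years
γ = 1/√(1 - 0.893²) = 2.222
Δt = γΔt₀ = 2.222 × 14 = 31.11 years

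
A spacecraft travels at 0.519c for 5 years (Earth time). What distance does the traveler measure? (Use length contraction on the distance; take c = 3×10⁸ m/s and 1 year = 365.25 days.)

Earth distance: d = v × t = 0.519c × 5 yr = 2.457×10¹⁶ m
γ = 1.170
d' = d/γ = 2.457×10¹⁶/1.170 = 2.100×10¹⁶ m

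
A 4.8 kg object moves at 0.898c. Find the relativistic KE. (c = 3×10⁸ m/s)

γ = 1/√(1 - 0.898²) = 2.2728
γ - 1 = 1.2728
KE = (γ-1)mc² = 1.2728 × 4.8 × (3×10⁸)² = 5.498×10¹⁷ J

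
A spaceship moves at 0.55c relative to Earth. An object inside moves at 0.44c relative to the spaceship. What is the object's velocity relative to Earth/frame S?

u = (u' + v)/(1 + u'v/c²)
Numerator: 0.44 + 0.55 = 0.99
Denominator: 1 + 0.242 = 1.242
u = 0.99/1.242 = 0.7971c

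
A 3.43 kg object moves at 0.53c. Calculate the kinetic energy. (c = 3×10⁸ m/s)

γ = 1/√(1 - 0.53²) = 1.17925
γ - 1 = 0.17925
KE = (γ-1)mc² = 0.17925 × 3.43 × (3×10⁸)² = 5.533×10¹⁶ J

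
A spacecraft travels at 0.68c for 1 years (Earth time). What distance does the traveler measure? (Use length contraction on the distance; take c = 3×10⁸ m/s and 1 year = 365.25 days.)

Earth distance: d = v × t = 0.68c × 1 yr = 6.438×10¹⁵ m
γ = 1.364
d' = d/γ = 6.438×10¹⁵/1.364 = 4.720×10¹⁵ m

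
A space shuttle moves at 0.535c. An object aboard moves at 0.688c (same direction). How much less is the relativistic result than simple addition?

Classical: u' + v = 0.688 + 0.535 = 1.223c
Relativistic: u = (0.688 + 0.535)/(1 + 0.36808) = 1.223/1.36808 = 0.8940c
Difference: 1.223 - 0.8940 = 0.3290c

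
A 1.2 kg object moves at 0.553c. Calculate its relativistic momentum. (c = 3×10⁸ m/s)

γ = 1/√(1 - 0.553²) = 1.200
v = 0.553 × 3×10⁸ = 1.659×10⁸ m/s
p = γmv = 1.200 × 1.2 × 1.659×10⁸ = 2.389×10⁸ kg·m/s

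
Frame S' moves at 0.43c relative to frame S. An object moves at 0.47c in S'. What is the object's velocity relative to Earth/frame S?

u = (u' + v)/(1 + u'v/c²)
Numerator: 0.47 + 0.43 = 0.9
Denominator: 1 + 0.2021 = 1.2021
u = 0.9/1.2021 = 0.7487c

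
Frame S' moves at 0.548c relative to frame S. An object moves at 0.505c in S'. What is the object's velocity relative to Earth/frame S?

u = (u' + v)/(1 + u'v/c²)
Numerator: 0.505 + 0.548 = 1.053
Denominator: 1 + 0.27674 = 1.27674
u = 1.053/1.27674 = 0.8248c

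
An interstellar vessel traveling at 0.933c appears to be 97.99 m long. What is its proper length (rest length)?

Contracted length L = 97.99 m
γ = 1/√(1 - 0.933²) = 2.779
L₀ = γL = 2.779 × 97.99 = 272.3 m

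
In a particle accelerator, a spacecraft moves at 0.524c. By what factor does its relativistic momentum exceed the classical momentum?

p_rel = γmv, p_class = mv
Ratio = γ = 1/√(1 - 0.524²)
= 1/√(0.725424) = 1.174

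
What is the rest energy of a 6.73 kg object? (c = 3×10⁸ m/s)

c² = (3×10⁸)² = 9.000×10¹⁶ m²/s²
E₀ = mc² = 6.73 × 9.000×10¹⁶ = 6.057×10¹⁷ J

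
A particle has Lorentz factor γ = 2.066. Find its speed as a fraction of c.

From γ = 1/√(1 - v²/c²):
1/γ² = 1/2.066² = 0.23428
v²/c² = 1 - 0.23428 = 0.76572
v/c = √(0.76572) = 0.8751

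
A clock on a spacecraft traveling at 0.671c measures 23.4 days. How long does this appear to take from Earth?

Proper time Δt₀ = 23.4 days
γ = 1/√(1 - 0.671²) = 1.3487
Δt = γΔt₀ = 1.3487 × 23.4 = 31.56 days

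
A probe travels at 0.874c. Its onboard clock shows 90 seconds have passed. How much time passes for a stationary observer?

Proper time Δt₀ = 90 seconds
γ = 1/√(1 - 0.874²) = 2.058
Δt = γΔt₀ = 2.058 × 90 = 185.2 seconds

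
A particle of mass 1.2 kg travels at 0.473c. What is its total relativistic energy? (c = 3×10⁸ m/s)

γ = 1/√(1 - 0.473²) = 1.135
mc² = 1.2 × (3×10⁸)² = 1.080×10¹⁷ J
E = γmc² = 1.135 × 1.080×10¹⁷ = 1.226×10¹⁷ J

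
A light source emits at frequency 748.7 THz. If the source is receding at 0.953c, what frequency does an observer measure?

β = v/c = 0.953
(1-β)/(1+β) = 0.047/1.953 = 0.02407
Doppler factor = √(0.02407) = 0.1551
f_obs = 748.7 × 0.1551 = 116.1 THz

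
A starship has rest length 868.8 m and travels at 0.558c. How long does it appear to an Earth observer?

Proper length L₀ = 868.8 m
γ = 1/√(1 - 0.558²) = 1.205
L = L₀/γ = 868.8/1.205 = 721.0 m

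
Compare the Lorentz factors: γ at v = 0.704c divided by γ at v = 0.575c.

γ₁ = 1/√(1 - 0.704²) = 1.408
γ₂ = 1/√(1 - 0.575²) = 1.222
γ₁/γ₂ = 1.408/1.222 = 1.152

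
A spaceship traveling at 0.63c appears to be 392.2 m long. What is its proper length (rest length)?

Contracted length L = 392.2 m
γ = 1/√(1 - 0.63²) = 1.2877
L₀ = γL = 1.2877 × 392.2 = 505.0 m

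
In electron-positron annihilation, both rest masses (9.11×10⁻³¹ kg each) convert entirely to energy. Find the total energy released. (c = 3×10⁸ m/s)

Both particles have the same rest mass, so total mass = 2m
E = 2m·c² = 2 × 9.11×10⁻³¹ × (3×10⁸)²
= 2 × 9.11×10⁻³¹ × 9×10¹⁶
= 1.640×10⁻¹³ J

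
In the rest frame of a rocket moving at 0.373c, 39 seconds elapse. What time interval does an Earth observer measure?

Proper time Δt₀ = 39 seconds
γ = 1/√(1 - 0.373²) = 1.0778
Δt = γΔt₀ = 1.0778 × 39 = 42.03 seconds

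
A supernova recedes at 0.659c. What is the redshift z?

β = 0.659
(1+β)/(1-β) = 1.659/0.341 = 4.865
√(4.865) = 2.206
z = 2.206 - 1 = 1.206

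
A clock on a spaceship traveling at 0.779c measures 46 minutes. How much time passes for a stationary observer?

Proper time Δt₀ = 46 minutes
γ = 1/√(1 - 0.779²) = 1.5948
Δt = γΔt₀ = 1.5948 × 46 = 73.36 minutes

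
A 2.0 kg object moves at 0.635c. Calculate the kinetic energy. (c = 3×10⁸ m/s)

γ = 1/√(1 - 0.635²) = 1.2945
γ - 1 = 0.2945
KE = (γ-1)mc² = 0.2945 × 2.0 × (3×10⁸)² = 5.301×10¹⁶ J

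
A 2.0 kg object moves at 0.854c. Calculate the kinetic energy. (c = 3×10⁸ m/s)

γ = 1/√(1 - 0.854²) = 1.9221
γ - 1 = 0.9221
KE = (γ-1)mc² = 0.9221 × 2.0 × (3×10⁸)² = 1.660×10¹⁷ J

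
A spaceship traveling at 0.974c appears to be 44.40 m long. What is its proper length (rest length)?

Contracted length L = 44.40 m
γ = 1/√(1 - 0.974²) = 4.414
L₀ = γL = 4.414 × 44.40 = 196.0 m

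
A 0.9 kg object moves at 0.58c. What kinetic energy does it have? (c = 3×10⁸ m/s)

γ = 1/√(1 - 0.58²) = 1.22757
γ - 1 = 0.22757
KE = (γ-1)mc² = 0.22757 × 0.9 × (3×10⁸)² = 1.843×10¹⁶ J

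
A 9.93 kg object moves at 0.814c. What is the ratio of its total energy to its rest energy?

E = γmc², E₀ = mc²
E/E₀ = γ = 1/√(1 - 0.814²) = 1.722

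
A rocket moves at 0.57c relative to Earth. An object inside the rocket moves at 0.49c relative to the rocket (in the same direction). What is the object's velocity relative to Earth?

u = (u' + v)/(1 + u'v/c²)
Numerator: 0.49 + 0.57 = 1.06
Denominator: 1 + 0.2793 = 1.2793
u = 1.06/1.2793 = 0.8286c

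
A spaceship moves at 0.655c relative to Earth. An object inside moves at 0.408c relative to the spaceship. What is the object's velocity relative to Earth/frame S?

u = (u' + v)/(1 + u'v/c²)
Numerator: 0.408 + 0.655 = 1.063
Denominator: 1 + 0.26724 = 1.26724
u = 1.063/1.26724 = 0.8388c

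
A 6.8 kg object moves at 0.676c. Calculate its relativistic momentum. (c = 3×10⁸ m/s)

γ = 1/√(1 - 0.676²) = 1.357
v = 0.676 × 3×10⁸ = 2.028×10⁸ m/s
p = γmv = 1.357 × 6.8 × 2.028×10⁸ = 1.871×10⁹ kg·m/s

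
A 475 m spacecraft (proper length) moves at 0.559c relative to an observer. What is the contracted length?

Proper length L₀ = 475 m
γ = 1/√(1 - 0.559²) = 1.206
L = L₀/γ = 475/1.206 = 393.9 m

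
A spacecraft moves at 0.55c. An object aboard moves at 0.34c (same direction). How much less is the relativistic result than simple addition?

Classical: u' + v = 0.34 + 0.55 = 0.89c
Relativistic: u = (0.34 + 0.55)/(1 + 0.187) = 0.89/1.187 = 0.7498c
Difference: 0.89 - 0.7498 = 0.1402c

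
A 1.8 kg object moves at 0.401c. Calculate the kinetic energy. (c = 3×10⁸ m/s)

γ = 1/√(1 - 0.401²) = 1.09161
γ - 1 = 0.09161
KE = (γ-1)mc² = 0.09161 × 1.8 × (3×10⁸)² = 1.484×10¹⁶ J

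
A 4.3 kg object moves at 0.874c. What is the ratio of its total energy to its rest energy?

E = γmc², E₀ = mc²
E/E₀ = γ = 1/√(1 - 0.874²) = 2.058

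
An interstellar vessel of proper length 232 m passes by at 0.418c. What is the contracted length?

Proper length L₀ = 232 m
γ = 1/√(1 - 0.418²) = 1.1008
L = L₀/γ = 232/1.1008 = 210.8 m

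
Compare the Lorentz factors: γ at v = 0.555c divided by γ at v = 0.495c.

γ₁ = 1/√(1 - 0.555²) = 1.20214
γ₂ = 1/√(1 - 0.495²) = 1.15089
γ₁/γ₂ = 1.20214/1.15089 = 1.045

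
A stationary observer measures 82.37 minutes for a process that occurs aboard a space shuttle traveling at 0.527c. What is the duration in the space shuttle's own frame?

Dilated time Δt = 82.37 minutes
γ = 1/√(1 - 0.527²) = 1.1767
Δt₀ = Δt/γ = 82.37/1.1767 = 70.00 minutes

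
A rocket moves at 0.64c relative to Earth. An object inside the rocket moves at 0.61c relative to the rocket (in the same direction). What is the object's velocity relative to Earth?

u = (u' + v)/(1 + u'v/c²)
Numerator: 0.61 + 0.64 = 1.25
Denominator: 1 + 0.3904 = 1.3904
u = 1.25/1.3904 = 0.8990c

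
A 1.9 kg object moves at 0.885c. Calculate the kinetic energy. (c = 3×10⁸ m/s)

γ = 1/√(1 - 0.885²) = 2.148
γ - 1 = 1.148
KE = (γ-1)mc² = 1.148 × 1.9 × (3×10⁸)² = 1.963×10¹⁷ J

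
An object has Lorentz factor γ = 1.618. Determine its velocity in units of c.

From γ = 1/√(1 - v²/c²):
1/γ² = 1/1.618² = 0.3820
v²/c² = 1 - 0.3820 = 0.6180
v/c = √(0.6180) = 0.7861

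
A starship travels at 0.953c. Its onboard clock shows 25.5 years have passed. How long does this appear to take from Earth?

Proper time Δt₀ = 25.5 years
γ = 1/√(1 - 0.953²) = 3.3007
Δt = γΔt₀ = 3.3007 × 25.5 = 84.17 years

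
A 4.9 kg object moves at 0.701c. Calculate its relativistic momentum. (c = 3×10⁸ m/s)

γ = 1/√(1 - 0.701²) = 1.402
v = 0.701 × 3×10⁸ = 2.103×10⁸ m/s
p = γmv = 1.402 × 4.9 × 2.103×10⁸ = 1.445×10⁹ kg·m/s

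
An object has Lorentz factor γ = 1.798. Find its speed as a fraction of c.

From γ = 1/√(1 - v²/c²):
1/γ² = 1/1.798² = 0.3093
v²/c² = 1 - 0.3093 = 0.6907
v/c = √(0.6907) = 0.8311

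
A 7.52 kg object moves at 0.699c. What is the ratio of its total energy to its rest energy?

E = γmc², E₀ = mc²
E/E₀ = γ = 1/√(1 - 0.699²) = 1.398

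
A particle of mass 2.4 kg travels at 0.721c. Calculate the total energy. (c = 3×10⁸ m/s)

γ = 1/√(1 - 0.721²) = 1.443
mc² = 2.4 × (3×10⁸)² = 2.160×10¹⁷ J
E = γmc² = 1.443 × 2.160×10¹⁷ = 3.117×10¹⁷ J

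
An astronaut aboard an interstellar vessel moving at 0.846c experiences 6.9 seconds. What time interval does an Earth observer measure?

Proper time Δt₀ = 6.9 seconds
γ = 1/√(1 - 0.846²) = 1.876
Δt = γΔt₀ = 1.876 × 6.9 = 12.94 seconds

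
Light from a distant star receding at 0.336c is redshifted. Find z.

β = 0.336
(1+β)/(1-β) = 1.336/0.664 = 2.01205
√(2.01205) = 1.4185
z = 1.4185 - 1 = 0.4185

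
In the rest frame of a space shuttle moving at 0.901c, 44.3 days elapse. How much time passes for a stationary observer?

Proper time Δt₀ = 44.3 days
γ = 1/√(1 - 0.901²) = 2.305
Δt = γΔt₀ = 2.305 × 44.3 = 102.1 days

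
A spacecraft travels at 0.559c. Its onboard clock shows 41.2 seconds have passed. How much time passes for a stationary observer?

Proper time Δt₀ = 41.2 seconds
γ = 1/√(1 - 0.559²) = 1.206
Δt = γΔt₀ = 1.206 × 41.2 = 49.69 seconds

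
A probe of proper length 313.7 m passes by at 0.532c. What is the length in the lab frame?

Proper length L₀ = 313.7 m
γ = 1/√(1 - 0.532²) = 1.181
L = L₀/γ = 313.7/1.181 = 265.6 m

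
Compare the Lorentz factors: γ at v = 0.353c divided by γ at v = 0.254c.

γ₁ = 1/√(1 - 0.353²) = 1.069
γ₂ = 1/√(1 - 0.254²) = 1.034
γ₁/γ₂ = 1.069/1.034 = 1.034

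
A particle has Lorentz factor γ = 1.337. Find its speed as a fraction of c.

From γ = 1/√(1 - v²/c²):
1/γ² = 1/1.337² = 0.5594
v²/c² = 1 - 0.5594 = 0.4406
v/c = √(0.4406) = 0.6638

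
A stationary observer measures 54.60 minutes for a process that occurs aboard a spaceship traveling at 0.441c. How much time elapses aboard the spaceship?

Dilated time Δt = 54.60 minutes
γ = 1/√(1 - 0.441²) = 1.1142
Δt₀ = Δt/γ = 54.60/1.1142 = 49.00 minutes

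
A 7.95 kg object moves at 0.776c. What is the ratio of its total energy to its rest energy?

E = γmc², E₀ = mc²
E/E₀ = γ = 1/√(1 - 0.776²) = 1.585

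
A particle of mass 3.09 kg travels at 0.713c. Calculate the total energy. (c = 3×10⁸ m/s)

γ = 1/√(1 - 0.713²) = 1.426
mc² = 3.09 × (3×10⁸)² = 2.781×10¹⁷ J
E = γmc² = 1.426 × 2.781×10¹⁷ = 3.966×10¹⁷ J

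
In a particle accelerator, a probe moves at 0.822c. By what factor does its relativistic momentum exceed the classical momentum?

p_rel = γmv, p_class = mv
Ratio = γ = 1/√(1 - 0.822²)
= 1/√(0.324316) = 1.756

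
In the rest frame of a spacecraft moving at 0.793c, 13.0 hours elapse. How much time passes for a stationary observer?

Proper time Δt₀ = 13.0 hours
γ = 1/√(1 - 0.793²) = 1.6414
Δt = γΔt₀ = 1.6414 × 13.0 = 21.34 hours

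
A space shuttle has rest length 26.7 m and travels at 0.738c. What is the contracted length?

Proper length L₀ = 26.7 m
γ = 1/√(1 - 0.738²) = 1.482
L = L₀/γ = 26.7/1.482 = 18.02 m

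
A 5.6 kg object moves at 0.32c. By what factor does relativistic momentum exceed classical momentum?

p_rel = γmv, p_class = mv
Ratio = γ = 1/√(1 - 0.32²) = 1.056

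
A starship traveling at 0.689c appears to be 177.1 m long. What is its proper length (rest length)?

Contracted length L = 177.1 m
γ = 1/√(1 - 0.689²) = 1.380
L₀ = γL = 1.380 × 177.1 = 244.4 m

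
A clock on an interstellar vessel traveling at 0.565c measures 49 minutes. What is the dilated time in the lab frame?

Proper time Δt₀ = 49 minutes
γ = 1/√(1 - 0.565²) = 1.212
Δt = γΔt₀ = 1.212 × 49 = 59.39 minutes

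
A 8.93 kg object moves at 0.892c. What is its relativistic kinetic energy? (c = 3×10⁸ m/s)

γ = 1/√(1 - 0.892²) = 2.21222
γ - 1 = 1.21222
KE = (γ-1)mc² = 1.21222 × 8.93 × (3×10⁸)² = 9.743×10¹⁷ J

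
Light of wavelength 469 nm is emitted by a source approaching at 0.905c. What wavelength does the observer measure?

β = 0.905
Wavelength Doppler factor = √(0.095/1.905) = √(0.04987) = 0.2233
λ_obs = 469 × 0.2233 = 104.7 nm (blueshift)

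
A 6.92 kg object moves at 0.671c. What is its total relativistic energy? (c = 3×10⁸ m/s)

γ = 1/√(1 - 0.671²) = 1.3487
mc² = 6.92 × (3×10⁸)² = 6.228×10¹⁷ J
E = γmc² = 1.3487 × 6.228×10¹⁷ = 8.400×10¹⁷ J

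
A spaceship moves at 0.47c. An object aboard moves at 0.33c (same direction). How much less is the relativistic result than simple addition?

Classical: u' + v = 0.33 + 0.47 = 0.8c
Relativistic: u = (0.33 + 0.47)/(1 + 0.1551) = 0.8/1.1551 = 0.6926c
Difference: 0.8 - 0.6926 = 0.1074c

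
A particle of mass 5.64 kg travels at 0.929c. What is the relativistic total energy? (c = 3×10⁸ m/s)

γ = 1/√(1 - 0.929²) = 2.702
mc² = 5.64 × (3×10⁸)² = 5.076×10¹⁷ J
E = γmc² = 2.702 × 5.076×10¹⁷ = 1.372×10¹⁸ J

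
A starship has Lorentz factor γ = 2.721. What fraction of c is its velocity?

From γ = 1/√(1 - v²/c²):
1/γ² = 1/2.721² = 0.1351
v²/c² = 1 - 0.1351 = 0.8649
v/c = √(0.8649) = 0.9300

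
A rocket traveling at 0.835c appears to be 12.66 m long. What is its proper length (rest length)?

Contracted length L = 12.66 m
γ = 1/√(1 - 0.835²) = 1.8174
L₀ = γL = 1.8174 × 12.66 = 23.01 m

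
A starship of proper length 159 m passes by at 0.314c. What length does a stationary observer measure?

Proper length L₀ = 159 m
γ = 1/√(1 - 0.314²) = 1.053
L = L₀/γ = 159/1.053 = 151.0 m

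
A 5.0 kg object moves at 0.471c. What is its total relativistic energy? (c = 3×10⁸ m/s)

γ = 1/√(1 - 0.471²) = 1.1336
mc² = 5.0 × (3×10⁸)² = 4.500×10¹⁷ J
E = γmc² = 1.1336 × 4.500×10¹⁷ = 5.101×10¹⁷ J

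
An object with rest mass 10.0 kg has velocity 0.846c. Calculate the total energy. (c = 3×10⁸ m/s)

γ = 1/√(1 - 0.846²) = 1.876
mc² = 10.0 × (3×10⁸)² = 9.000×10¹⁷ J
E = γmc² = 1.876 × 9.000×10¹⁷ = 1.688×10¹⁸ J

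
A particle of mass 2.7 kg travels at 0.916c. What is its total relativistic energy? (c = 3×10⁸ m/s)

γ = 1/√(1 - 0.916²) = 2.4927
mc² = 2.7 × (3×10⁸)² = 2.430×10¹⁷ J
E = γmc² = 2.4927 × 2.430×10¹⁷ = 6.057×10¹⁷ J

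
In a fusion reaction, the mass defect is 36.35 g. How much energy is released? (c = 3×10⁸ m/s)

Convert mass defect: Δm = 36.35 g = 0.03635 kg
E = Δm·c² = 0.03635 × (3×10⁸)²
= 0.03635 × 9×10¹⁶ = 3.272×10¹⁵ J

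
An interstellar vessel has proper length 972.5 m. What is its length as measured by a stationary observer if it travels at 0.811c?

Proper length L₀ = 972.5 m
γ = 1/√(1 - 0.811²) = 1.709
L = L₀/γ = 972.5/1.709 = 569.0 m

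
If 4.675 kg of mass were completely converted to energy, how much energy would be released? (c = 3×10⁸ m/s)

Using E = mc²:
c² = (3×10⁸)² = 9×10¹⁶ m²/s²
E = 4.675 × 9×10¹⁶ = 4.208×10¹⁷ J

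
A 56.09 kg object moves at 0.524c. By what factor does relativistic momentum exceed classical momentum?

p_rel = γmv, p_class = mv
Ratio = γ = 1/√(1 - 0.524²) = 1.174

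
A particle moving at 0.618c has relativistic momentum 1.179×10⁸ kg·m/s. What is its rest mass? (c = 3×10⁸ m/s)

γ = 1/√(1 - 0.618²) = 1.272
v = 0.618 × 3×10⁸ = 1.854×10⁸ m/s
m = p/(γv) = 1.179×10⁸/(1.272 × 1.854×10⁸) = 0.4999 kg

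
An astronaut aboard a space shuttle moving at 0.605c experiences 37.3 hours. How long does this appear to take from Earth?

Proper time Δt₀ = 37.3 hours
γ = 1/√(1 - 0.605²) = 1.256
Δt = γΔt₀ = 1.256 × 37.3 = 46.85 hours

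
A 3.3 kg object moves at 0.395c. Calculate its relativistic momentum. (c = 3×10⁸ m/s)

γ = 1/√(1 - 0.395²) = 1.0885
v = 0.395 × 3×10⁸ = 1.185×10⁸ m/s
p = γmv = 1.0885 × 3.3 × 1.185×10⁸ = 4.257×10⁸ kg·m/s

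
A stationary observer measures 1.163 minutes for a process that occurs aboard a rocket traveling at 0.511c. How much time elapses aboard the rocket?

Dilated time Δt = 1.163 minutes
γ = 1/√(1 - 0.511²) = 1.1634
Δt₀ = Δt/γ = 1.163/1.1634 = 0.9997 minutes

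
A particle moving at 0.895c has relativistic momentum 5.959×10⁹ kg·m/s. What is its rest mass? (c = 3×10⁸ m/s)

γ = 1/√(1 - 0.895²) = 2.2418
v = 0.895 × 3×10⁸ = 2.685×10⁸ m/s
m = p/(γv) = 5.959×10⁹/(2.2418 × 2.685×10⁸) = 9.900 kg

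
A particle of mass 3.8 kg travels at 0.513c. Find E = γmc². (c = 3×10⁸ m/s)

γ = 1/√(1 - 0.513²) = 1.165
mc² = 3.8 × (3×10⁸)² = 3.420×10¹⁷ J
E = γmc² = 1.165 × 3.420×10¹⁷ = 3.984×10¹⁷ J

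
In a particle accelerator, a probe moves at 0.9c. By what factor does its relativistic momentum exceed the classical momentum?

p_rel = γmv, p_class = mv
Ratio = γ = 1/√(1 - 0.9²)
= 1/√(0.19) = 2.294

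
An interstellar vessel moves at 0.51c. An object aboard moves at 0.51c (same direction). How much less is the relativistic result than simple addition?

Classical: u' + v = 0.51 + 0.51 = 1.02c
Relativistic: u = (0.51 + 0.51)/(1 + 0.2601) = 1.02/1.2601 = 0.8095c
Difference: 1.02 - 0.8095 = 0.2105c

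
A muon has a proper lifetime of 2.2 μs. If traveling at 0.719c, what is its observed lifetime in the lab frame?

Proper lifetime τ₀ = 2.2 μs
γ = 1/√(1 - 0.719²) = 1.4388
τ = γτ₀ = 1.4388 × 2.2 μs = 3.165 μs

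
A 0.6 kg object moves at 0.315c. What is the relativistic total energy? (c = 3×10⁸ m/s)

γ = 1/√(1 - 0.315²) = 1.05364
mc² = 0.6 × (3×10⁸)² = 5.400×10¹⁶ J
E = γmc² = 1.05364 × 5.400×10¹⁶ = 5.690×10¹⁶ J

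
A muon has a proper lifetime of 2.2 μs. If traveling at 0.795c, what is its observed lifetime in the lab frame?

Proper lifetime τ₀ = 2.2 μs
γ = 1/√(1 - 0.795²) = 1.6485
τ = γτ₀ = 1.6485 × 2.2 μs = 3.627 μs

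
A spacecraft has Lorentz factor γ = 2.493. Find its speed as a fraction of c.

From γ = 1/√(1 - v²/c²):
1/γ² = 1/2.493² = 0.1609
v²/c² = 1 - 0.1609 = 0.8391
v/c = √(0.8391) = 0.9160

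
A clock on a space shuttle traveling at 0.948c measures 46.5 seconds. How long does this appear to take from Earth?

Proper time Δt₀ = 46.5 seconds
γ = 1/√(1 - 0.948²) = 3.142
Δt = γΔt₀ = 3.142 × 46.5 = 146.1 seconds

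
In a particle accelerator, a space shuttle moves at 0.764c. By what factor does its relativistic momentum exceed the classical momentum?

p_rel = γmv, p_class = mv
Ratio = γ = 1/√(1 - 0.764²)
= 1/√(0.416304) = 1.550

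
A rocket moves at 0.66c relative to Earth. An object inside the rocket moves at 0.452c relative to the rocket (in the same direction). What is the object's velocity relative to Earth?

u = (u' + v)/(1 + u'v/c²)
Numerator: 0.452 + 0.66 = 1.112
Denominator: 1 + 0.29832 = 1.29832
u = 1.112/1.29832 = 0.8565c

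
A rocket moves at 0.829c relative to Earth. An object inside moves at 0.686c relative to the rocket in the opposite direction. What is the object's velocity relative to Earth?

Object's velocity in rocket frame is u' = -0.686c
u = (u' + v)/(1 + u'v/c²) = (v - 0.686)/(1 - 0.686·v/c²)
Numerator: 0.829 - 0.686 = 0.143
Denominator: 1 - 0.568694 = 0.431306
u = 0.143/0.431306 = 0.3316c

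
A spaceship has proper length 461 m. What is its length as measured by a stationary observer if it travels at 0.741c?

Proper length L₀ = 461 m
γ = 1/√(1 - 0.741²) = 1.489
L = L₀/γ = 461/1.489 = 309.6 m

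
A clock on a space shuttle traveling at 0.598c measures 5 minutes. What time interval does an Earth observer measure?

Proper time Δt₀ = 5 minutes
γ = 1/√(1 - 0.598²) = 1.24767
Δt = γΔt₀ = 1.24767 × 5 = 6.238 minutes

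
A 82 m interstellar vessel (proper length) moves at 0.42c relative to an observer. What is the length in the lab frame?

Proper length L₀ = 82 m
γ = 1/√(1 - 0.42²) = 1.1019
L = L₀/γ = 82/1.1019 = 74.42 m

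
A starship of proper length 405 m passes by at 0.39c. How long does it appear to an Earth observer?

Proper length L₀ = 405 m
γ = 1/√(1 - 0.39²) = 1.086
L = L₀/γ = 405/1.086 = 372.9 m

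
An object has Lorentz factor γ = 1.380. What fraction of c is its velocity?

From γ = 1/√(1 - v²/c²):
1/γ² = 1/1.380² = 0.5251
v²/c² = 1 - 0.5251 = 0.4749
v/c = √(0.4749) = 0.6891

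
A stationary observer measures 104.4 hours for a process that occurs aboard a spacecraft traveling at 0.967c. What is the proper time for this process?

Dilated time Δt = 104.4 hours
γ = 1/√(1 - 0.967²) = 3.925
Δt₀ = Δt/γ = 104.4/3.925 = 26.60 hours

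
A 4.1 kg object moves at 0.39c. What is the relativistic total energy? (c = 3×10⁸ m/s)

γ = 1/√(1 - 0.39²) = 1.086
mc² = 4.1 × (3×10⁸)² = 3.690×10¹⁷ J
E = γmc² = 1.086 × 3.690×10¹⁷ = 4.007×10¹⁷ J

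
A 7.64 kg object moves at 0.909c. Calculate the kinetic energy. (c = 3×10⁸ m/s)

γ = 1/√(1 - 0.909²) = 2.39925
γ - 1 = 1.39925
KE = (γ-1)mc² = 1.39925 × 7.64 × (3×10⁸)² = 9.621×10¹⁷ J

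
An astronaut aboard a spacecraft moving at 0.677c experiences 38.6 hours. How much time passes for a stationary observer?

Proper time Δt₀ = 38.6 hours
γ = 1/√(1 - 0.677²) = 1.3587
Δt = γΔt₀ = 1.3587 × 38.6 = 52.45 hours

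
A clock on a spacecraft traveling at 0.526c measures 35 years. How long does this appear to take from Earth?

Proper time Δt₀ = 35 years
γ = 1/√(1 - 0.526²) = 1.1758
Δt = γΔt₀ = 1.1758 × 35 = 41.15 years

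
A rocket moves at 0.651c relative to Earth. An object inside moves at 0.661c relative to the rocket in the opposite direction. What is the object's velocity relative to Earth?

Object's velocity in rocket frame is u' = -0.661c
u = (u' + v)/(1 + u'v/c²) = (v - 0.661)/(1 - 0.661·v/c²)
Numerator: 0.651 - 0.661 = -0.01
Denominator: 1 - 0.430311 = 0.569689
u = -0.01/0.569689 = -0.01755c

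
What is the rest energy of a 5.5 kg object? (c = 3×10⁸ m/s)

c² = (3×10⁸)² = 9.000×10¹⁶ m²/s²
E₀ = mc² = 5.5 × 9.000×10¹⁶ = 4.950×10¹⁷ J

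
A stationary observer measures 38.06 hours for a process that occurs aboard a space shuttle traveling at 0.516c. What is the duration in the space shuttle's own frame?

Dilated time Δt = 38.06 hours
γ = 1/√(1 - 0.516²) = 1.1674
Δt₀ = Δt/γ = 38.06/1.1674 = 32.60 hours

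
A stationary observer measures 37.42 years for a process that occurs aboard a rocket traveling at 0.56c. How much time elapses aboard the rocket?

Dilated time Δt = 37.42 years
γ = 1/√(1 - 0.56²) = 1.207
Δt₀ = Δt/γ = 37.42/1.207 = 31.00 years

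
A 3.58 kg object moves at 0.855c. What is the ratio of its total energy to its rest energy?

E = γmc², E₀ = mc²
E/E₀ = γ = 1/√(1 - 0.855²) = 1.928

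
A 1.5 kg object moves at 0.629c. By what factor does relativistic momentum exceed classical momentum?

p_rel = γmv, p_class = mv
Ratio = γ = 1/√(1 - 0.629²) = 1.286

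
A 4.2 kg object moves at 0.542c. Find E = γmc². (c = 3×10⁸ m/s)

γ = 1/√(1 - 0.542²) = 1.190
mc² = 4.2 × (3×10⁸)² = 3.780×10¹⁷ J
E = γmc² = 1.190 × 3.780×10¹⁷ = 4.498×10¹⁷ J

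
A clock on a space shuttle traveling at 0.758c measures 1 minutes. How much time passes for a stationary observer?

Proper time Δt₀ = 1 minutes
γ = 1/√(1 - 0.758²) = 1.533
Δt = γΔt₀ = 1.533 × 1 = 1.533 minutes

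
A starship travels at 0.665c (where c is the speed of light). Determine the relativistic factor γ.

v/c = 0.665, so (v/c)² = 0.442225
1 - (v/c)² = 0.557775
γ = 1/√(0.557775) = 1.339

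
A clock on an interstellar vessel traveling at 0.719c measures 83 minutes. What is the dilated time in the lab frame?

Proper time Δt₀ = 83 minutes
γ = 1/√(1 - 0.719²) = 1.439
Δt = γΔt₀ = 1.439 × 83 = 119.4 minutes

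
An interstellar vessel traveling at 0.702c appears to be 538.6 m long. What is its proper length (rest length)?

Contracted length L = 538.6 m
γ = 1/√(1 - 0.702²) = 1.40415
L₀ = γL = 1.40415 × 538.6 = 756.3 m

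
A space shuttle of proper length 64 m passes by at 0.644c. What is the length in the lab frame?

Proper length L₀ = 64 m
γ = 1/√(1 - 0.644²) = 1.3071
L = L₀/γ = 64/1.3071 = 48.96 m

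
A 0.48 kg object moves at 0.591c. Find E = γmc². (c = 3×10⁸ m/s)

γ = 1/√(1 - 0.591²) = 1.23966
mc² = 0.48 × (3×10⁸)² = 4.320×10¹⁶ J
E = γmc² = 1.23966 × 4.320×10¹⁶ = 5.355×10¹⁶ J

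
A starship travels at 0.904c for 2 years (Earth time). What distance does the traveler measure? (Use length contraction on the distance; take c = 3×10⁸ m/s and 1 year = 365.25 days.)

Earth distance: d = v × t = 0.904c × 2 yr = 1.7117×10¹⁶ m
γ = 2.3390
d' = d/γ = 1.7117×10¹⁶/2.3390 = 7.318×10¹⁵ m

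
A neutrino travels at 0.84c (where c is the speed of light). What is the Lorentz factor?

v/c = 0.84, so (v/c)² = 0.7056
1 - (v/c)² = 0.2944
γ = 1/√(0.2944) = 1.843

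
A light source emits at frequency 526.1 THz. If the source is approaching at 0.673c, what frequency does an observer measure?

β = v/c = 0.673
(1+β)/(1-β) = 1.673/0.327 = 5.116
Doppler factor = √(5.116) = 2.262
f_obs = 526.1 × 2.262 = 1190 THz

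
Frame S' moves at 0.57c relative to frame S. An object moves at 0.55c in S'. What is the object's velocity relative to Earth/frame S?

u = (u' + v)/(1 + u'v/c²)
Numerator: 0.55 + 0.57 = 1.12
Denominator: 1 + 0.3135 = 1.3135
u = 1.12/1.3135 = 0.8527c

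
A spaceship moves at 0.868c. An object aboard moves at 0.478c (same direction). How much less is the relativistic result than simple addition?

Classical: u' + v = 0.478 + 0.868 = 1.346c
Relativistic: u = (0.478 + 0.868)/(1 + 0.414904) = 1.346/1.414904 = 0.9513c
Difference: 1.346 - 0.9513 = 0.3947c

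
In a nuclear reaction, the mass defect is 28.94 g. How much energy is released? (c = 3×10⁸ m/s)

Convert mass defect: Δm = 28.94 g = 0.02894 kg
E = Δm·c² = 0.02894 × (3×10⁸)²
= 0.02894 × 9×10¹⁶ = 2.605×10¹⁵ J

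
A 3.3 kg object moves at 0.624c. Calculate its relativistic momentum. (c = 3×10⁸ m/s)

γ = 1/√(1 - 0.624²) = 1.27971
v = 0.624 × 3×10⁸ = 1.872×10⁸ m/s
p = γmv = 1.27971 × 3.3 × 1.872×10⁸ = 7.906×10⁸ kg·m/s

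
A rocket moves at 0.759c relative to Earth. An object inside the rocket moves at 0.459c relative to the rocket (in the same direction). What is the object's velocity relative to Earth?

u = (u' + v)/(1 + u'v/c²)
Numerator: 0.459 + 0.759 = 1.218
Denominator: 1 + 0.348381 = 1.348381
u = 1.218/1.348381 = 0.9033c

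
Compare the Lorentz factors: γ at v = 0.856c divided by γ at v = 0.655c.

γ₁ = 1/√(1 - 0.856²) = 1.934
γ₂ = 1/√(1 - 0.655²) = 1.323
γ₁/γ₂ = 1.934/1.323 = 1.462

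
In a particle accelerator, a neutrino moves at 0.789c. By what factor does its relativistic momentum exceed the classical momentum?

p_rel = γmv, p_class = mv
Ratio = γ = 1/√(1 - 0.789²)
= 1/√(0.377479) = 1.628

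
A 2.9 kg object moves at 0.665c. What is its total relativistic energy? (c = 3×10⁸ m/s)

γ = 1/√(1 - 0.665²) = 1.339
mc² = 2.9 × (3×10⁸)² = 2.610×10¹⁷ J
E = γmc² = 1.339 × 2.610×10¹⁷ = 3.495×10¹⁷ J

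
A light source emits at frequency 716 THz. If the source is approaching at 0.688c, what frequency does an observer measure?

β = v/c = 0.688
(1+β)/(1-β) = 1.688/0.312 = 5.410
Doppler factor = √(5.410) = 2.326
f_obs = 716 × 2.326 = 1665 THz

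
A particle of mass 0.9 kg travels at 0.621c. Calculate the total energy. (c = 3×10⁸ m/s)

γ = 1/√(1 - 0.621²) = 1.2758
mc² = 0.9 × (3×10⁸)² = 8.100×10¹⁶ J
E = γmc² = 1.2758 × 8.100×10¹⁶ = 1.033×10¹⁷ J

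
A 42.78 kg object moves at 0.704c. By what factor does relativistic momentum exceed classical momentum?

p_rel = γmv, p_class = mv
Ratio = γ = 1/√(1 - 0.704²) = 1.408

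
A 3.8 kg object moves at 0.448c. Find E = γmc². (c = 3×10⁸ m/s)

γ = 1/√(1 - 0.448²) = 1.1185
mc² = 3.8 × (3×10⁸)² = 3.420×10¹⁷ J
E = γmc² = 1.1185 × 3.420×10¹⁷ = 3.825×10¹⁷ J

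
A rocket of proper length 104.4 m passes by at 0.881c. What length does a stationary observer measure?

Proper length L₀ = 104.4 m
γ = 1/√(1 - 0.881²) = 2.114
L = L₀/γ = 104.4/2.114 = 49.39 m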